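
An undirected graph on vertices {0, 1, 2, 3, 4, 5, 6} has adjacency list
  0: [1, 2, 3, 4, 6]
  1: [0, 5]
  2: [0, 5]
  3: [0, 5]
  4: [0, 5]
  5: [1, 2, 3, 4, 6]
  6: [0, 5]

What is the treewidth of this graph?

A width-2 tree decomposition is:
Bags: B1 = {0, 3, 5}  B2 = {0, 2, 5}  B3 = {0, 4, 5}  B4 = {0, 1, 5}  B5 = {0, 5, 6}
Tree: B1–B2, B2–B3, B3–B4, B4–B5
Each bag holds 3 vertices, so the decomposition has width 2, which upper-bounds the treewidth. For the lower bound, G contains the cycle 0–3–5–2–0, so G is not a forest; only forests have treewidth ≤ 1, hence tw(G) ≥ 2. The upper and lower bounds meet at 2, so that is the treewidth.

2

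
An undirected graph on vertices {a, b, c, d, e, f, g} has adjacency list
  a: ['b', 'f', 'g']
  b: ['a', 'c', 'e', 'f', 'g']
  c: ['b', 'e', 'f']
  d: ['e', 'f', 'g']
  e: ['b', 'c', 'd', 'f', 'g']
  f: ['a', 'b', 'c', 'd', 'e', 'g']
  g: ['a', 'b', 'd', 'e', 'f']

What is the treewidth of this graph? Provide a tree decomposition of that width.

Treewidth 3.
One such decomposition:
Bags: B1 = {d, e, f, g}  B2 = {b, e, f, g}  B3 = {b, c, e, f}  B4 = {a, b, f, g}
Tree: B1–B2, B2–B3, B2–B4

Each bag holds 4 vertices, so the decomposition has width 3, which upper-bounds the treewidth. For the lower bound, the 4 vertices {d, e, f, g} are pairwise adjacent, and any tree decomposition puts a clique entirely inside one bag — forcing width ≥ 3. Therefore the treewidth is 3.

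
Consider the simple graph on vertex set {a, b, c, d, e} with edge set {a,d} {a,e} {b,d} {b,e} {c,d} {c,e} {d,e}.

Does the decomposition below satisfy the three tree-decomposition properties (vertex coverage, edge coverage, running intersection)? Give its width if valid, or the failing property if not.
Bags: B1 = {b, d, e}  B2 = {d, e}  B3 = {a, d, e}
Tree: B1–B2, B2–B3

No — vertex c appears in no bag.

A tree decomposition must satisfy three properties: every vertex lies in some bag; for every edge, both endpoints lie together in some bag; and for every vertex, the bags containing it form a connected subtree. Here vertex c appears in no bag, so the decomposition is invalid.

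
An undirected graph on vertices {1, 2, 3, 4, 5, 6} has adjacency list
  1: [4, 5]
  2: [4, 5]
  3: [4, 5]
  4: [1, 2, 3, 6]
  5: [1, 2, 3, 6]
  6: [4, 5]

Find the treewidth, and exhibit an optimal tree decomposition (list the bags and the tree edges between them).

Each bag holds 3 vertices, so the decomposition has width 2, which upper-bounds the treewidth. For the lower bound, G contains the cycle 2–4–1–5–2, so G is not a forest; only forests have treewidth ≤ 1, hence tw(G) ≥ 2. Hence tw(G) = 2 exactly.

Treewidth 2.
One such decomposition:
Bags: B1 = {2, 4, 5}  B2 = {1, 4, 5}  B3 = {3, 4, 5}  B4 = {4, 5, 6}
Tree: B1–B2, B2–B3, B3–B4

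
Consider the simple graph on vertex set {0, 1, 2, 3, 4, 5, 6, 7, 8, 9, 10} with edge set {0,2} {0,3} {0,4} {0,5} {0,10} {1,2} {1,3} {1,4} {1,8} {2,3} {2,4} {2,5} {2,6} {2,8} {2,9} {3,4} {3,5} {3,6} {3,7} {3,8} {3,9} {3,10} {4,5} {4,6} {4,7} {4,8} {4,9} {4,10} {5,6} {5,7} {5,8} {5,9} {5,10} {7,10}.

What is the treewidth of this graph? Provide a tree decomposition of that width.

The largest bag has 5 vertices, giving width 4; this decomposition certifies tw(G) ≤ 4. On the other hand G contains the 5-clique {1, 2, 3, 4, 8}. A clique must lie in a single bag of any decomposition, so no decomposition can have width below 4. Therefore the treewidth is 4.

Treewidth 4.
One optimal decomposition is:
Bags: B1 = {2, 3, 4, 5, 8}  B2 = {2, 3, 4, 5, 9}  B3 = {1, 2, 3, 4, 8}  B4 = {0, 2, 3, 4, 5}  B5 = {0, 3, 4, 5, 10}  B6 = {3, 4, 5, 7, 10}  B7 = {2, 3, 4, 5, 6}
Tree: B1–B2, B1–B3, B2–B4, B4–B5, B5–B6, B1–B7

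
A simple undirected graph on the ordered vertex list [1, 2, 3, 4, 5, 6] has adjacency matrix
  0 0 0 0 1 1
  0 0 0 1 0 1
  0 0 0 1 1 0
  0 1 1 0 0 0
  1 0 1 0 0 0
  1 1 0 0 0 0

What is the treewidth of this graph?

2

A width-2 tree decomposition is:
Bags: B1 = {1, 2, 6}  B2 = {1, 2, 5}  B3 = {2, 3, 5}  B4 = {2, 3, 4}
Tree: B1–B2, B2–B3, B3–B4
Every bag has size at most 3, so the width is 3 − 1 = 2 and tw(G) ≤ 2. The edges 2–6–1–5–3–4–2 form a cycle, so G is not a tree and its treewidth is at least 2. Hence tw(G) = 2 exactly.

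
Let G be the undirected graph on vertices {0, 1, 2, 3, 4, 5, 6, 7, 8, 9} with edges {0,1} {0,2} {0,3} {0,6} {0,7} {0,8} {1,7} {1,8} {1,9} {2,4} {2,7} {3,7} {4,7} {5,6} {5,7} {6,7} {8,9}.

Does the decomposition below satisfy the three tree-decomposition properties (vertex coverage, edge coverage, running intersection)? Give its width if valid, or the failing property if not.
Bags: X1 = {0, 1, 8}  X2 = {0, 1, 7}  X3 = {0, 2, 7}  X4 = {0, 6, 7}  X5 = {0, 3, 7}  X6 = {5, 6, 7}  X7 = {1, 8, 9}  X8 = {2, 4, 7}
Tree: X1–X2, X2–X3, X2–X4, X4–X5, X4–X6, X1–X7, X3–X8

Vertex coverage: the bags together contain {0, 1, 2, 3, 4, 5, 6, 7, 8, 9}, the full vertex set. Edge coverage: each edge of G has both endpoints in at least one bag. Running intersection: for every vertex, the bags containing it form a connected subtree. All three properties hold, so this is a valid tree decomposition of width max|bag| − 1 = 2, and hence tw(G) ≤ 2.

Yes; width 2.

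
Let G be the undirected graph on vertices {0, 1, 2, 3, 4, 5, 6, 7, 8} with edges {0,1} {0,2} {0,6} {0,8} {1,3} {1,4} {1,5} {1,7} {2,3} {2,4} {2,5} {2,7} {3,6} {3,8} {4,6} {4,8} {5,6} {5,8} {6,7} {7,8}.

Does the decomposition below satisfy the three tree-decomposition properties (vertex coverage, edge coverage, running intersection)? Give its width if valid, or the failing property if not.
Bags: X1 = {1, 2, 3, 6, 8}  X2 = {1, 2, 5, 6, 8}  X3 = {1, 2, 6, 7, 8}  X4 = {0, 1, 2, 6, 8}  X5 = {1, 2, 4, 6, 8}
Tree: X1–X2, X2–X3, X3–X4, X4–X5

Yes; width 4.

Checking the three conditions: (i) the bags cover all of {0, 1, 2, 3, 4, 5, 6, 7, 8}; (ii) for each edge, some bag contains both endpoints; (iii) the bags containing any fixed vertex form a subtree. All hold, so the decomposition is valid with width 5 − 1 = 4.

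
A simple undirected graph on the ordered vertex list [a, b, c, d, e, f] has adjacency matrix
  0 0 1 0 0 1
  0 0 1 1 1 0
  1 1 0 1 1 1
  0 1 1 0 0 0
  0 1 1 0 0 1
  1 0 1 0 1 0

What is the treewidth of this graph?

A width-2 tree decomposition is:
Bags: B1 = {b, c, d}  B2 = {b, c, e}  B3 = {c, e, f}  B4 = {a, c, f}
Tree: B1–B2, B2–B3, B3–B4
Every bag has size at most 3, so the width is 3 − 1 = 2 and tw(G) ≤ 2. Conversely, {b, c, d} is a clique of size 3, and the vertices of any clique must share a bag in every tree decomposition; so some bag has ≥ 3 vertices and tw(G) ≥ 2. Combining the bounds, tw(G) = 2.

2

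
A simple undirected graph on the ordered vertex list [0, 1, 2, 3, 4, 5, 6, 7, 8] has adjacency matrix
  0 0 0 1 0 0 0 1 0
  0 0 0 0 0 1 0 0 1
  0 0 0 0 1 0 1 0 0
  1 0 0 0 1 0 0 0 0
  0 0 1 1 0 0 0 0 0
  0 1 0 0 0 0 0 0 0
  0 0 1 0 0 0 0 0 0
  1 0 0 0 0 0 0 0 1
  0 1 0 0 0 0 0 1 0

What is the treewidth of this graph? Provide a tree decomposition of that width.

Each bag holds 2 vertices, so the decomposition has width 1, which upper-bounds the treewidth. Since G has at least one edge (e.g. 5–1), it is not an edgeless graph, so tw(G) ≥ 1. The upper and lower bounds meet at 1, so that is the treewidth.

Treewidth 1.
One optimal decomposition is:
Bags: B1 = {1, 5}  B2 = {1, 8}  B3 = {7, 8}  B4 = {0, 7}  B5 = {0, 3}  B6 = {3, 4}  B7 = {2, 4}  B8 = {2, 6}
Tree: B1–B2, B2–B3, B3–B4, B4–B5, B5–B6, B6–B7, B7–B8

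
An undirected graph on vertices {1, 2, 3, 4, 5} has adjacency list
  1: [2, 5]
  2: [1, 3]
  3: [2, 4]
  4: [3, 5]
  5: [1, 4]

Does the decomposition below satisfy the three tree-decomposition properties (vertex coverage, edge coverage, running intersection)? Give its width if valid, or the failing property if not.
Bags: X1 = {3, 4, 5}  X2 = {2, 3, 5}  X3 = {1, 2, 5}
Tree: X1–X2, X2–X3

Checking the three conditions: (i) the bags cover all of {1, 2, 3, 4, 5}; (ii) for each edge, some bag contains both endpoints; (iii) the bags containing any fixed vertex form a subtree. All hold, so the decomposition is valid with width 3 − 1 = 2.

Yes; width 2.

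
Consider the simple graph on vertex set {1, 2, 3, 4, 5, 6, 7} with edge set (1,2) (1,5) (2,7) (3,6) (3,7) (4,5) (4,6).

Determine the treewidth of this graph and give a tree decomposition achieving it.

Treewidth 2.
One optimal decomposition is:
Bags: B1 = {1, 2, 5}  B2 = {2, 5, 7}  B3 = {3, 5, 7}  B4 = {3, 5, 6}  B5 = {4, 5, 6}
Tree: B1–B2, B2–B3, B3–B4, B4–B5

The largest bag has 3 vertices, giving width 2; this decomposition certifies tw(G) ≤ 2. For the lower bound, G contains the cycle 5–1–2–7–3–6–4–5, so G is not a forest; only forests have treewidth ≤ 1, hence tw(G) ≥ 2. The upper and lower bounds meet at 2, so that is the treewidth.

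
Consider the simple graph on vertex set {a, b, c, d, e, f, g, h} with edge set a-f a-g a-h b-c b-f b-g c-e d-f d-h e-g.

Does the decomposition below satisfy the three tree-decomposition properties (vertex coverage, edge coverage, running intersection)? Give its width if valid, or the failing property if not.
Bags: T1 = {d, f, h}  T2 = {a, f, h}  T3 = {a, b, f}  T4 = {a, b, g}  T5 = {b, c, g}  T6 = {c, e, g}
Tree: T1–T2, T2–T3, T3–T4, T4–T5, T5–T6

Checking the three conditions: (i) the bags cover all of {a, b, c, d, e, f, g, h}; (ii) for each edge, some bag contains both endpoints; (iii) the bags containing any fixed vertex form a subtree. All hold, so the decomposition is valid with width 3 − 1 = 2.

Yes; width 2.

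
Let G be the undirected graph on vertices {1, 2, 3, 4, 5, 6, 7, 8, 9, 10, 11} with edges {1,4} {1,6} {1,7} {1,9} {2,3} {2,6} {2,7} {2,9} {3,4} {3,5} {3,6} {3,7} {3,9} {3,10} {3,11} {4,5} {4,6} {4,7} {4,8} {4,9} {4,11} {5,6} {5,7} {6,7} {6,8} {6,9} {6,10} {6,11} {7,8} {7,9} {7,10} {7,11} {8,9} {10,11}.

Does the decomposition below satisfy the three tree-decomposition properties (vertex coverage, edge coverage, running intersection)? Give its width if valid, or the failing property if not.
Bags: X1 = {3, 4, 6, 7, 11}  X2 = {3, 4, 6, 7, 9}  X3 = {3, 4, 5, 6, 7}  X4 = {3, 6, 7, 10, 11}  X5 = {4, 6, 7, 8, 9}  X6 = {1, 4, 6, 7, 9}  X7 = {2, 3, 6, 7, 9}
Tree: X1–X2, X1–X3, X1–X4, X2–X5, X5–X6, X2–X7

Every vertex of G appears in some bag (union = {1, 2, 3, 4, 5, 6, 7, 8, 9, 10, 11}); every edge is covered by a bag; and for each vertex v the set of bags containing v is connected in the bag tree. The decomposition is therefore valid. The largest bag has 5 vertices, so the width is 4.

Yes; width 4.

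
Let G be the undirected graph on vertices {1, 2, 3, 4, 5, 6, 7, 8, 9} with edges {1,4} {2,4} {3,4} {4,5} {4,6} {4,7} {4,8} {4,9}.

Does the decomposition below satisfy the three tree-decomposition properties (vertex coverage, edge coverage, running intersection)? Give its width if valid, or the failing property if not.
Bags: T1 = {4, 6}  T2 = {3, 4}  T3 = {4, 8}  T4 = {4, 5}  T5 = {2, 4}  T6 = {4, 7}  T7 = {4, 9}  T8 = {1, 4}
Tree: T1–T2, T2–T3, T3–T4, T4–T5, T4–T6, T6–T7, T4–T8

Yes; width 1.

Checking the three conditions: (i) the bags cover all of {1, 2, 3, 4, 5, 6, 7, 8, 9}; (ii) for each edge, some bag contains both endpoints; (iii) the bags containing any fixed vertex form a subtree. All hold, so the decomposition is valid with width 2 − 1 = 1.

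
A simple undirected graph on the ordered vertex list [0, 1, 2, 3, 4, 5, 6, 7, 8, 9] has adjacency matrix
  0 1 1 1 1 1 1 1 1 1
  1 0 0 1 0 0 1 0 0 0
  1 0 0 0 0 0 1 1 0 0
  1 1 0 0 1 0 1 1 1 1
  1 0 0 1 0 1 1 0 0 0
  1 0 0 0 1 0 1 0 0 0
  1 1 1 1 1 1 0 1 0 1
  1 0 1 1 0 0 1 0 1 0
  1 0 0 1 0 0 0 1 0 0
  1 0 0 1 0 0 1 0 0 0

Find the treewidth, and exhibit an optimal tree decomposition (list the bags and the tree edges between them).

The largest bag has 4 vertices, giving width 3; this decomposition certifies tw(G) ≤ 3. For the lower bound, the 4 vertices {0, 3, 7, 8} are pairwise adjacent, and any tree decomposition puts a clique entirely inside one bag — forcing width ≥ 3. Therefore the treewidth is 3.

Treewidth 3.
One such decomposition:
Bags: B1 = {0, 3, 4, 6}  B2 = {0, 4, 5, 6}  B3 = {0, 3, 6, 9}  B4 = {0, 3, 6, 7}  B5 = {0, 1, 3, 6}  B6 = {0, 2, 6, 7}  B7 = {0, 3, 7, 8}
Tree: B1–B2, B1–B3, B1–B4, B1–B5, B4–B6, B4–B7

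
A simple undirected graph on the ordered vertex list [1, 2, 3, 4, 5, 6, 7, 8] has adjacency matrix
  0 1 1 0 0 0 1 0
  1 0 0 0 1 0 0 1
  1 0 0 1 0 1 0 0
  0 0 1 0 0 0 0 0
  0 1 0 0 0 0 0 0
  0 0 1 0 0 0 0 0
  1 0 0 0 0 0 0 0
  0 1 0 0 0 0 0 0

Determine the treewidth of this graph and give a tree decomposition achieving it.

Treewidth 1.
Bags: B1 = {1, 2}  B2 = {2, 5}  B3 = {1, 7}  B4 = {1, 3}  B5 = {3, 6}  B6 = {3, 4}  B7 = {2, 8}
Tree: B1–B2, B1–B3, B1–B4, B4–B5, B4–B6, B1–B7

Every bag has size at most 2, so the width is 2 − 1 = 1 and tw(G) ≤ 1. G has an edge, so its treewidth is at least 1. Hence tw(G) = 1 exactly.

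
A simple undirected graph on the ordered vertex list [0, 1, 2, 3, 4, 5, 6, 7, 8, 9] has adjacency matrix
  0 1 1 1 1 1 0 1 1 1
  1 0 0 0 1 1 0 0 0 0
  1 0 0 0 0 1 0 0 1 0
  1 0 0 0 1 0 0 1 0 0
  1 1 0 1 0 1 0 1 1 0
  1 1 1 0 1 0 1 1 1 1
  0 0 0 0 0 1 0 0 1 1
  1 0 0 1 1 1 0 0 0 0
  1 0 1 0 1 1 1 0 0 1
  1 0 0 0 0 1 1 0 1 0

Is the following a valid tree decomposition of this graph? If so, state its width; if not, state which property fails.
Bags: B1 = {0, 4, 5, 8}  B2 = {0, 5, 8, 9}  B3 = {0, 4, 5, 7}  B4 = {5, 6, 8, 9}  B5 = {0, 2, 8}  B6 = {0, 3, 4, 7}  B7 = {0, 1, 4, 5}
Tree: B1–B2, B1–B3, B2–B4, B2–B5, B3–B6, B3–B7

No — edge (5,2) lies in no bag.

A tree decomposition must satisfy three properties: every vertex lies in some bag; for every edge, both endpoints lie together in some bag; and for every vertex, the bags containing it form a connected subtree. Here edge (5,2) lies in no bag, so the decomposition is invalid.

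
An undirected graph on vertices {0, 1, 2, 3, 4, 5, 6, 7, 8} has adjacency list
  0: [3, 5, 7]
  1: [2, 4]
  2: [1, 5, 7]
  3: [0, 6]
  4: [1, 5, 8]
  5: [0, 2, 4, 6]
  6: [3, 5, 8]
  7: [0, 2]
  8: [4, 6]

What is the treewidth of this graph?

A width-3 tree decomposition is:
Bags: B1 = {0, 2, 3, 7}  B2 = {0, 2, 3, 5}  B3 = {2, 3, 5, 6}  B4 = {1, 2, 5, 6}  B5 = {1, 4, 5, 6}  B6 = {1, 4, 6, 8}
Tree: B1–B2, B2–B3, B3–B4, B4–B5, B5–B6
Each bag holds 4 vertices, so the decomposition has width 3, which upper-bounds the treewidth. For the lower bound: the 4 vertex sets {0,3,7}, {2}, {5}, {1,4,6,8} are disjoint, each induces a connected subgraph, and every pair is joined by at least one edge of G. Contracting each set to a single vertex therefore yields K_{4} as a minor, and since treewidth is minor-monotone, tw(G) ≥ tw(K_{4}) = 3. Hence tw(G) = 3 exactly.

3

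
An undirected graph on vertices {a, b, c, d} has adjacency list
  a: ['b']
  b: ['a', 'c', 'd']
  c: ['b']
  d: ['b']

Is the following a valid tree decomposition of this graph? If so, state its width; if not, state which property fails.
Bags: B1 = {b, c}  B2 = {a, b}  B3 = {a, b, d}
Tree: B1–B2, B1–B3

A tree decomposition must satisfy three properties: every vertex lies in some bag; for every edge, both endpoints lie together in some bag; and for every vertex, the bags containing it form a connected subtree. Here bags containing vertex a are not connected in the tree, so the decomposition is invalid.

No — bags containing vertex a are not connected in the tree.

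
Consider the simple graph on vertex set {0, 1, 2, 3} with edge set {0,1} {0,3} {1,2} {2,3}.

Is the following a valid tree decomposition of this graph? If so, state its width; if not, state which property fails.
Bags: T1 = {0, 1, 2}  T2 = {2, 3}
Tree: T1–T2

No — edge (0,3) lies in no bag.

A tree decomposition must satisfy three properties: every vertex lies in some bag; for every edge, both endpoints lie together in some bag; and for every vertex, the bags containing it form a connected subtree. Here edge (0,3) lies in no bag, so the decomposition is invalid.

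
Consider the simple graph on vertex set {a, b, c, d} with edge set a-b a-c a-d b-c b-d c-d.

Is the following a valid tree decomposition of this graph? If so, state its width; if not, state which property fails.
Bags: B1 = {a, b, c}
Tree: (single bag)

No — vertex d appears in no bag.

A tree decomposition must satisfy three properties: every vertex lies in some bag; for every edge, both endpoints lie together in some bag; and for every vertex, the bags containing it form a connected subtree. Here vertex d appears in no bag, so the decomposition is invalid.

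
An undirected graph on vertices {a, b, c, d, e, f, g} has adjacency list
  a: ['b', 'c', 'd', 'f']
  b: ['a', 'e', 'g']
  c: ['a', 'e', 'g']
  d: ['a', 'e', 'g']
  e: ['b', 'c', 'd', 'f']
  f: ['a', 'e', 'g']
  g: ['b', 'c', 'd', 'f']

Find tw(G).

A width-3 tree decomposition is:
Bags: B1 = {a, e, f, g}  B2 = {a, d, e, g}  B3 = {a, b, e, g}  B4 = {a, c, e, g}
Tree: B1–B2, B2–B3, B3–B4
Every bag has size at most 4, so the width is 4 − 1 = 3 and tw(G) ≤ 3. For the lower bound: the 4 vertex sets {f,g}, {d,e}, {a}, {b} are disjoint, each induces a connected subgraph, and every pair is joined by at least one edge of G. Contracting each set to a single vertex therefore yields K_{4} as a minor, and since treewidth is minor-monotone, tw(G) ≥ tw(K_{4}) = 3. Combining the bounds, tw(G) = 3.

3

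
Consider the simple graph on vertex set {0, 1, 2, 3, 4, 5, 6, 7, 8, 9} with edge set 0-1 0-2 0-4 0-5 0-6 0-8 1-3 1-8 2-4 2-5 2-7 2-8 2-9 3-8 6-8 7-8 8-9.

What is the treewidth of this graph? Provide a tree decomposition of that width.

Treewidth 2.
Bags: B1 = {0, 2, 5}  B2 = {0, 2, 8}  B3 = {0, 6, 8}  B4 = {0, 2, 4}  B5 = {2, 7, 8}  B6 = {0, 1, 8}  B7 = {1, 3, 8}  B8 = {2, 8, 9}
Tree: B1–B2, B2–B3, B2–B4, B2–B5, B3–B6, B6–B7, B2–B8

The largest bag has 3 vertices, giving width 2; this decomposition certifies tw(G) ≤ 2. On the other hand G contains the 3-clique {0, 1, 8}. A clique must lie in a single bag of any decomposition, so no decomposition can have width below 2. Therefore the treewidth is 2.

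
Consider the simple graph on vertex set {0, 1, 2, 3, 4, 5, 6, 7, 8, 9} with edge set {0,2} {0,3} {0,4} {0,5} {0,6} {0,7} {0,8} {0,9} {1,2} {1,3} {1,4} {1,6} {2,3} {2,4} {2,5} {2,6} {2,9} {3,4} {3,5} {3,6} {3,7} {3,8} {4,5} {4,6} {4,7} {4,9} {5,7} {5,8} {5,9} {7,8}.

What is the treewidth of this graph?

4

A width-4 tree decomposition is:
Bags: B1 = {0, 2, 3, 4, 5}  B2 = {0, 2, 3, 4, 6}  B3 = {0, 3, 4, 5, 7}  B4 = {1, 2, 3, 4, 6}  B5 = {0, 2, 4, 5, 9}  B6 = {0, 3, 5, 7, 8}
Tree: B1–B2, B1–B3, B2–B4, B1–B5, B3–B6
The largest bag has 5 vertices, giving width 4; this decomposition certifies tw(G) ≤ 4. Conversely, {0, 2, 4, 5, 9} is a clique of size 5, and the vertices of any clique must share a bag in every tree decomposition; so some bag has ≥ 5 vertices and tw(G) ≥ 4. Hence tw(G) = 4 exactly.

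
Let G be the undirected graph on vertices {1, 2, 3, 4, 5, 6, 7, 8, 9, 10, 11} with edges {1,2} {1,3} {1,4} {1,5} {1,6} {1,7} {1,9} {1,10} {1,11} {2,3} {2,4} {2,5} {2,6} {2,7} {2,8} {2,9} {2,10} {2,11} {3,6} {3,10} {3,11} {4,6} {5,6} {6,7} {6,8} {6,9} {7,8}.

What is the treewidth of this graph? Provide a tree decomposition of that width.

Each bag holds 4 vertices, so the decomposition has width 3, which upper-bounds the treewidth. On the other hand G contains the 4-clique {2, 6, 7, 8}. A clique must lie in a single bag of any decomposition, so no decomposition can have width below 3. Hence tw(G) = 3 exactly.

Treewidth 3.
Bags: B1 = {1, 2, 6, 9}  B2 = {1, 2, 4, 6}  B3 = {1, 2, 3, 6}  B4 = {1, 2, 3, 10}  B5 = {1, 2, 6, 7}  B6 = {1, 2, 3, 11}  B7 = {1, 2, 5, 6}  B8 = {2, 6, 7, 8}
Tree: B1–B2, B2–B3, B3–B4, B2–B5, B3–B6, B5–B7, B5–B8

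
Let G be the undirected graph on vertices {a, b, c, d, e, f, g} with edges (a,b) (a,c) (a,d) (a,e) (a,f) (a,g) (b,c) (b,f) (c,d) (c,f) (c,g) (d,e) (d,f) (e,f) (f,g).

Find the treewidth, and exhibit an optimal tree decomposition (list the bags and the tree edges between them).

The largest bag has 4 vertices, giving width 3; this decomposition certifies tw(G) ≤ 3. For the lower bound, the 4 vertices {a, d, e, f} are pairwise adjacent, and any tree decomposition puts a clique entirely inside one bag — forcing width ≥ 3. Combining the bounds, tw(G) = 3.

Treewidth 3.
Bags: B1 = {a, c, d, f}  B2 = {a, b, c, f}  B3 = {a, d, e, f}  B4 = {a, c, f, g}
Tree: B1–B2, B1–B3, B1–B4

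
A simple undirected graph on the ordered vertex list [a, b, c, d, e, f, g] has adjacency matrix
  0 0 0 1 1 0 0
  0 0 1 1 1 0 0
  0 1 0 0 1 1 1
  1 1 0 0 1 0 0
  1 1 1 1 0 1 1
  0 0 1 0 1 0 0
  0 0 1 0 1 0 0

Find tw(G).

A width-2 tree decomposition is:
Bags: B1 = {b, c, e}  B2 = {c, e, g}  B3 = {b, d, e}  B4 = {a, d, e}  B5 = {c, e, f}
Tree: B1–B2, B1–B3, B3–B4, B1–B5
Each bag holds 3 vertices, so the decomposition has width 2, which upper-bounds the treewidth. On the other hand G contains the 3-clique {a, d, e}. A clique must lie in a single bag of any decomposition, so no decomposition can have width below 2. The upper and lower bounds meet at 2, so that is the treewidth.

2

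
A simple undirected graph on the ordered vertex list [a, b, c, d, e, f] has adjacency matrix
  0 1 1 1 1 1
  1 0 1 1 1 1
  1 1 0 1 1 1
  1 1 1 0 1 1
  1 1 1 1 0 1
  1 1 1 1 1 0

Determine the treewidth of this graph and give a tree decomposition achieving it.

Treewidth 5.
One such decomposition:
Bags: B1 = {a, b, c, d, e, f}
Tree: (single bag)

With just one bag of size 6, the width is 6 − 1 = 5, so tw(G) ≤ 5. On the other hand G contains the 6-clique {a, b, c, d, e, f}. A clique must lie in a single bag of any decomposition, so no decomposition can have width below 5. Combining the bounds, tw(G) = 5.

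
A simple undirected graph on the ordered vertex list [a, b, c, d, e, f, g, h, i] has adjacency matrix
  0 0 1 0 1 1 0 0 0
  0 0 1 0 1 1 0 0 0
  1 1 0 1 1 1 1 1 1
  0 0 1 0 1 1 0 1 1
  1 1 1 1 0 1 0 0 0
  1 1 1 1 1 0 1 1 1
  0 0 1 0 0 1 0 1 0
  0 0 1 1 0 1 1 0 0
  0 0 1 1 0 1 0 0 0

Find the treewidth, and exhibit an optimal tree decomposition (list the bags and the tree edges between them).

The largest bag has 4 vertices, giving width 3; this decomposition certifies tw(G) ≤ 3. For the lower bound, the 4 vertices {c, d, e, f} are pairwise adjacent, and any tree decomposition puts a clique entirely inside one bag — forcing width ≥ 3. Hence tw(G) = 3 exactly.

Treewidth 3.
One optimal decomposition is:
Bags: B1 = {c, d, f, h}  B2 = {c, d, e, f}  B3 = {c, f, g, h}  B4 = {a, c, e, f}  B5 = {c, d, f, i}  B6 = {b, c, e, f}
Tree: B1–B2, B1–B3, B2–B4, B1–B5, B4–B6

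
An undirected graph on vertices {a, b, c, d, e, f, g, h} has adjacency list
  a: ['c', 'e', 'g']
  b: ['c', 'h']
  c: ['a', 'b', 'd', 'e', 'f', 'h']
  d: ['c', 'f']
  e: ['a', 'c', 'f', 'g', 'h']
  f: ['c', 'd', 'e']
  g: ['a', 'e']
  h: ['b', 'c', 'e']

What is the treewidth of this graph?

A width-2 tree decomposition is:
Bags: B1 = {c, e, h}  B2 = {c, e, f}  B3 = {c, d, f}  B4 = {b, c, h}  B5 = {a, c, e}  B6 = {a, e, g}
Tree: B1–B2, B2–B3, B1–B4, B2–B5, B5–B6
The largest bag has 3 vertices, giving width 2; this decomposition certifies tw(G) ≤ 2. Conversely, {a, e, g} is a clique of size 3, and the vertices of any clique must share a bag in every tree decomposition; so some bag has ≥ 3 vertices and tw(G) ≥ 2. Hence tw(G) = 2 exactly.

2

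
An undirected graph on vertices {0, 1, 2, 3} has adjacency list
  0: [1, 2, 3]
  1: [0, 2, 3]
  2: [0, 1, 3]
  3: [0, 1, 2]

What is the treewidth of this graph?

A width-3 tree decomposition is:
Bags: B1 = {0, 1, 2, 3}
Tree: (single bag)
A single bag containing all 4 vertices is trivially a valid decomposition of width 3. On the other hand G contains the 4-clique {0, 1, 2, 3}. A clique must lie in a single bag of any decomposition, so no decomposition can have width below 3. Therefore the treewidth is 3.

3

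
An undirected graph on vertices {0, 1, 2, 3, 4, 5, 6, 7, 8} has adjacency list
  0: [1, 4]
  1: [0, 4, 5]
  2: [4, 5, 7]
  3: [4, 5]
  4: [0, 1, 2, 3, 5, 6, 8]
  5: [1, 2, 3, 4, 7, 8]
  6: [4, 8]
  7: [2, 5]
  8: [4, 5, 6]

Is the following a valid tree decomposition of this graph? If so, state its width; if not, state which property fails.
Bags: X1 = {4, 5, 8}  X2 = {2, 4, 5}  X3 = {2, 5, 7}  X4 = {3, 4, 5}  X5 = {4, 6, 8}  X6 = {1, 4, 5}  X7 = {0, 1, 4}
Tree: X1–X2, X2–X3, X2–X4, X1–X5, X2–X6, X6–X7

Yes; width 2.

Every vertex of G appears in some bag (union = {0, 1, 2, 3, 4, 5, 6, 7, 8}); every edge is covered by a bag; and for each vertex v the set of bags containing v is connected in the bag tree. The decomposition is therefore valid. The largest bag has 3 vertices, so the width is 2.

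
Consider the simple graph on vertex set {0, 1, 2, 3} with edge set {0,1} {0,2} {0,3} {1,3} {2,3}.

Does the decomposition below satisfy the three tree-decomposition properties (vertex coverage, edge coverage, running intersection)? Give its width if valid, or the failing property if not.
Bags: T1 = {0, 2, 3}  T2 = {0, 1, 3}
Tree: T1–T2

Checking the three conditions: (i) the bags cover all of {0, 1, 2, 3}; (ii) for each edge, some bag contains both endpoints; (iii) the bags containing any fixed vertex form a subtree. All hold, so the decomposition is valid with width 3 − 1 = 2.

Yes; width 2.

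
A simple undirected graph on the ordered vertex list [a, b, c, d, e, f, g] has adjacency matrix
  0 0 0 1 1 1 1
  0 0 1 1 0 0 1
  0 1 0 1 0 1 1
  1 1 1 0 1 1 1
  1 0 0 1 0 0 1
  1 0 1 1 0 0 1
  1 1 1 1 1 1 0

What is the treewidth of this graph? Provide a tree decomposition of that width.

Treewidth 3.
One optimal decomposition is:
Bags: B1 = {a, d, e, g}  B2 = {a, d, f, g}  B3 = {c, d, f, g}  B4 = {b, c, d, g}
Tree: B1–B2, B2–B3, B3–B4

Every bag has size at most 4, so the width is 4 − 1 = 3 and tw(G) ≤ 3. On the other hand G contains the 4-clique {a, d, e, g}. A clique must lie in a single bag of any decomposition, so no decomposition can have width below 3. The upper and lower bounds meet at 3, so that is the treewidth.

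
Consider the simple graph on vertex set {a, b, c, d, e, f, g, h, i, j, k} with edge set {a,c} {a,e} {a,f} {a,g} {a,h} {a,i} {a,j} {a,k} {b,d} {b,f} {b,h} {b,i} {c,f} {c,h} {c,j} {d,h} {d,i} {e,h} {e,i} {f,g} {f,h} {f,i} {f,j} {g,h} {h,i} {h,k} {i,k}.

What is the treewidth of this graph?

3

A width-3 tree decomposition is:
Bags: B1 = {a, e, h, i}  B2 = {a, f, h, i}  B3 = {a, f, g, h}  B4 = {a, c, f, h}  B5 = {a, c, f, j}  B6 = {b, f, h, i}  B7 = {a, h, i, k}  B8 = {b, d, h, i}
Tree: B1–B2, B2–B3, B3–B4, B4–B5, B2–B6, B1–B7, B6–B8
Every bag has size at most 4, so the width is 4 − 1 = 3 and tw(G) ≤ 3. Conversely, {a, c, f, j} is a clique of size 4, and the vertices of any clique must share a bag in every tree decomposition; so some bag has ≥ 4 vertices and tw(G) ≥ 3. The upper and lower bounds meet at 3, so that is the treewidth.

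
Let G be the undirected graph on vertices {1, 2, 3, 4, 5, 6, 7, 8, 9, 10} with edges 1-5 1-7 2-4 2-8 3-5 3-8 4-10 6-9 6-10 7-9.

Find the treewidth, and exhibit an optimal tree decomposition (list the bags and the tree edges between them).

Each bag holds 3 vertices, so the decomposition has width 2, which upper-bounds the treewidth. For the lower bound, G contains the cycle 7–9–6–10–4–2–8–3–5–1–7, so G is not a forest; only forests have treewidth ≤ 1, hence tw(G) ≥ 2. Combining the bounds, tw(G) = 2.

Treewidth 2.
Bags: B1 = {6, 7, 9}  B2 = {6, 7, 10}  B3 = {4, 7, 10}  B4 = {2, 4, 7}  B5 = {2, 7, 8}  B6 = {3, 7, 8}  B7 = {3, 5, 7}  B8 = {1, 5, 7}
Tree: B1–B2, B2–B3, B3–B4, B4–B5, B5–B6, B6–B7, B7–B8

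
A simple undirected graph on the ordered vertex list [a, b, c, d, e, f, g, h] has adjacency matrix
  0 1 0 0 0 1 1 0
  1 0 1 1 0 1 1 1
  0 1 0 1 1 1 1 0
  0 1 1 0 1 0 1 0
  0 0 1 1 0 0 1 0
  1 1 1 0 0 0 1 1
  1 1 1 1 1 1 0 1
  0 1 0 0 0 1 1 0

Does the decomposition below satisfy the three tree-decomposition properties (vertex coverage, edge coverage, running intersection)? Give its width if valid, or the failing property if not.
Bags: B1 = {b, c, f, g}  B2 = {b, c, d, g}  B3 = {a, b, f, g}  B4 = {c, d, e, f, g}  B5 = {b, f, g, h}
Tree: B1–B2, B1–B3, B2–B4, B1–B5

No — bags containing vertex f are not connected in the tree.

A tree decomposition must satisfy three properties: every vertex lies in some bag; for every edge, both endpoints lie together in some bag; and for every vertex, the bags containing it form a connected subtree. Here bags containing vertex f are not connected in the tree, so the decomposition is invalid.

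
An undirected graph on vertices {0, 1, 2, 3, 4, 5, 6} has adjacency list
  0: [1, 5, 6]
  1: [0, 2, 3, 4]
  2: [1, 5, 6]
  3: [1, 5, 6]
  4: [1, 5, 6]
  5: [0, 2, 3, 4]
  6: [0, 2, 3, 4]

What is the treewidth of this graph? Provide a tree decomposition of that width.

Treewidth 3.
Bags: B1 = {0, 1, 5, 6}  B2 = {1, 4, 5, 6}  B3 = {1, 3, 5, 6}  B4 = {1, 2, 5, 6}
Tree: B1–B2, B2–B3, B3–B4

Every bag has size at most 4, so the width is 4 − 1 = 3 and tw(G) ≤ 3. For the lower bound: the 4 vertex sets {0,1}, {4,5}, {6}, {3} are disjoint, each induces a connected subgraph, and every pair is joined by at least one edge of G. Contracting each set to a single vertex therefore yields K_{4} as a minor, and since treewidth is minor-monotone, tw(G) ≥ tw(K_{4}) = 3. Hence tw(G) = 3 exactly.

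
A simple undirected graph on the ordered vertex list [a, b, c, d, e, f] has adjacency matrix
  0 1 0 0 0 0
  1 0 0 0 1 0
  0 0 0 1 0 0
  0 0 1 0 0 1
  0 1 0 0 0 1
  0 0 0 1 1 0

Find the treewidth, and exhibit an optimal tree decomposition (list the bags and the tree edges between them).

Each bag holds 2 vertices, so the decomposition has width 1, which upper-bounds the treewidth. Any graph with an edge has treewidth ≥ 1, and G has the edge a–b. Therefore the treewidth is 1.

Treewidth 1.
One such decomposition:
Bags: B1 = {a, b}  B2 = {b, e}  B3 = {e, f}  B4 = {d, f}  B5 = {c, d}
Tree: B1–B2, B2–B3, B3–B4, B4–B5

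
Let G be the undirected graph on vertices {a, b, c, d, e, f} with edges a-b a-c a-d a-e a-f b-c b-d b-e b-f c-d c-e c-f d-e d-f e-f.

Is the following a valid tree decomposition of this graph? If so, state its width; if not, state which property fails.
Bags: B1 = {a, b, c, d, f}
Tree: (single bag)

A tree decomposition must satisfy three properties: every vertex lies in some bag; for every edge, both endpoints lie together in some bag; and for every vertex, the bags containing it form a connected subtree. Here vertex e appears in no bag, so the decomposition is invalid.

No — vertex e appears in no bag.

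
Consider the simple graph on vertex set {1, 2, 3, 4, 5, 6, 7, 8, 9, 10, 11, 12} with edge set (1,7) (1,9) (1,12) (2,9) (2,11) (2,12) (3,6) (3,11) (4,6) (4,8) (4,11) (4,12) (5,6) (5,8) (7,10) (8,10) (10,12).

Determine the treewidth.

A width-3 tree decomposition is:
Bags: B1 = {1, 7, 9, 10}  B2 = {1, 9, 10, 12}  B3 = {2, 9, 10, 12}  B4 = {2, 8, 10, 12}  B5 = {2, 4, 8, 12}  B6 = {2, 4, 8, 11}  B7 = {4, 5, 8, 11}  B8 = {4, 5, 6, 11}  B9 = {3, 5, 6, 11}
Tree: B1–B2, B2–B3, B3–B4, B4–B5, B5–B6, B6–B7, B7–B8, B8–B9
The largest bag has 4 vertices, giving width 3; this decomposition certifies tw(G) ≤ 3. For the lower bound: the 4 vertex sets {1,7,9}, {10}, {12}, {2,4,8,11} are disjoint, each induces a connected subgraph, and every pair is joined by at least one edge of G. Contracting each set to a single vertex therefore yields K_{4} as a minor, and since treewidth is minor-monotone, tw(G) ≥ tw(K_{4}) = 3. Therefore the treewidth is 3.

3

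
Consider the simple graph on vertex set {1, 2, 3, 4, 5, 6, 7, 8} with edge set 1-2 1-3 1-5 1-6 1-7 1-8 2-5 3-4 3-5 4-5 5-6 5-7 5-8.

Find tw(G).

2

A width-2 tree decomposition is:
Bags: B1 = {1, 3, 5}  B2 = {3, 4, 5}  B3 = {1, 5, 6}  B4 = {1, 5, 8}  B5 = {1, 5, 7}  B6 = {1, 2, 5}
Tree: B1–B2, B1–B3, B1–B4, B3–B5, B5–B6
The largest bag has 3 vertices, giving width 2; this decomposition certifies tw(G) ≤ 2. Conversely, {1, 2, 5} is a clique of size 3, and the vertices of any clique must share a bag in every tree decomposition; so some bag has ≥ 3 vertices and tw(G) ≥ 2. Combining the bounds, tw(G) = 2.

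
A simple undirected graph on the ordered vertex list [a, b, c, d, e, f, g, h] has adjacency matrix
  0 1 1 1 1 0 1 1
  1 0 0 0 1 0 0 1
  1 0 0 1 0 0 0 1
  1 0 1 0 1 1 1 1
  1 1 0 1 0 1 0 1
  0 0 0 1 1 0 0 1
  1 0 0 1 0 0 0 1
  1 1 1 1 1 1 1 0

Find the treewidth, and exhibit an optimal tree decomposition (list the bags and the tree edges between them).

The largest bag has 4 vertices, giving width 3; this decomposition certifies tw(G) ≤ 3. On the other hand G contains the 4-clique {a, d, g, h}. A clique must lie in a single bag of any decomposition, so no decomposition can have width below 3. Hence tw(G) = 3 exactly.

Treewidth 3.
Bags: B1 = {a, d, g, h}  B2 = {a, d, e, h}  B3 = {a, c, d, h}  B4 = {a, b, e, h}  B5 = {d, e, f, h}
Tree: B1–B2, B2–B3, B2–B4, B2–B5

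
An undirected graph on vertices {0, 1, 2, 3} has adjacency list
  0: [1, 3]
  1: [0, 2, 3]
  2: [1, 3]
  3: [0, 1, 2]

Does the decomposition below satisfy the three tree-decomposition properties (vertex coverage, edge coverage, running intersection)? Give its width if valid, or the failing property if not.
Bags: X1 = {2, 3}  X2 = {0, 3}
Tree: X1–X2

A tree decomposition must satisfy three properties: every vertex lies in some bag; for every edge, both endpoints lie together in some bag; and for every vertex, the bags containing it form a connected subtree. Here vertex 1 appears in no bag, so the decomposition is invalid.

No — vertex 1 appears in no bag.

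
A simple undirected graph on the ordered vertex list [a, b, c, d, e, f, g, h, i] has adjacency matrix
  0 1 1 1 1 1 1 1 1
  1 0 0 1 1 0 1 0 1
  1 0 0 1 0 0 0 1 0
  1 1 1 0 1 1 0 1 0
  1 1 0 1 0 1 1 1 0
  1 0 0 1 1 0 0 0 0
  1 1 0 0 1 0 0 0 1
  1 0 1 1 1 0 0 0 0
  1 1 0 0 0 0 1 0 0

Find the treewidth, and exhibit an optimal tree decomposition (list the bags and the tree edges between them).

Treewidth 3.
Bags: B1 = {a, b, d, e}  B2 = {a, b, e, g}  B3 = {a, d, e, f}  B4 = {a, d, e, h}  B5 = {a, c, d, h}  B6 = {a, b, g, i}
Tree: B1–B2, B1–B3, B3–B4, B4–B5, B2–B6

The largest bag has 4 vertices, giving width 3; this decomposition certifies tw(G) ≤ 3. On the other hand G contains the 4-clique {a, d, e, h}. A clique must lie in a single bag of any decomposition, so no decomposition can have width below 3. Combining the bounds, tw(G) = 3.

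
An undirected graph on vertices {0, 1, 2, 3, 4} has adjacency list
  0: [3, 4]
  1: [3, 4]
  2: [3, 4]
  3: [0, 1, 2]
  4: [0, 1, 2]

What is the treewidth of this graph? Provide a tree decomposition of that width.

The largest bag has 3 vertices, giving width 2; this decomposition certifies tw(G) ≤ 2. Since 1–3–0–4–1 is a cycle in G, G is not acyclic. Forests are exactly the graphs of treewidth ≤ 1, so tw(G) ≥ 2. Combining the bounds, tw(G) = 2.

Treewidth 2.
One optimal decomposition is:
Bags: B1 = {1, 3, 4}  B2 = {0, 3, 4}  B3 = {2, 3, 4}
Tree: B1–B2, B2–B3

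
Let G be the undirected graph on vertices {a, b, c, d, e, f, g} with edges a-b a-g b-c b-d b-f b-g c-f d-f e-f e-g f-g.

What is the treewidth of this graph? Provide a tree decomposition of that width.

The largest bag has 3 vertices, giving width 2; this decomposition certifies tw(G) ≤ 2. Conversely, {a, b, g} is a clique of size 3, and the vertices of any clique must share a bag in every tree decomposition; so some bag has ≥ 3 vertices and tw(G) ≥ 2. Hence tw(G) = 2 exactly.

Treewidth 2.
Bags: B1 = {b, d, f}  B2 = {b, f, g}  B3 = {b, c, f}  B4 = {e, f, g}  B5 = {a, b, g}
Tree: B1–B2, B1–B3, B2–B4, B2–B5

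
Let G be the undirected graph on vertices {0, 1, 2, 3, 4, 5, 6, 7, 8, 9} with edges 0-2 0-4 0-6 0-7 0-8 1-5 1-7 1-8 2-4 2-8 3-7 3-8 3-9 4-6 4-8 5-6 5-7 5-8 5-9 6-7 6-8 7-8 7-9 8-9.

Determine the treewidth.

3

A width-3 tree decomposition is:
Bags: B1 = {5, 6, 7, 8}  B2 = {1, 5, 7, 8}  B3 = {5, 7, 8, 9}  B4 = {0, 6, 7, 8}  B5 = {0, 4, 6, 8}  B6 = {3, 7, 8, 9}  B7 = {0, 2, 4, 8}
Tree: B1–B2, B1–B3, B1–B4, B4–B5, B3–B6, B5–B7
Every bag has size at most 4, so the width is 4 − 1 = 3 and tw(G) ≤ 3. On the other hand G contains the 4-clique {0, 2, 4, 8}. A clique must lie in a single bag of any decomposition, so no decomposition can have width below 3. Therefore the treewidth is 3.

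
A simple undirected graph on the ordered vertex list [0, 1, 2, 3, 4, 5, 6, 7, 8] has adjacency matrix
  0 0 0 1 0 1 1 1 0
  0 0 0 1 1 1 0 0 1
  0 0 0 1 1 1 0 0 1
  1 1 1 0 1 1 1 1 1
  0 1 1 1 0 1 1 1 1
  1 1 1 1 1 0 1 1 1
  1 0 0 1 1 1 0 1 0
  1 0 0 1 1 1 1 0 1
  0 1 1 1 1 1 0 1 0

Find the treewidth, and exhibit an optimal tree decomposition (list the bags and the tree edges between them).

Treewidth 4.
Bags: B1 = {3, 4, 5, 6, 7}  B2 = {3, 4, 5, 7, 8}  B3 = {0, 3, 5, 6, 7}  B4 = {1, 3, 4, 5, 8}  B5 = {2, 3, 4, 5, 8}
Tree: B1–B2, B1–B3, B2–B4, B4–B5

Every bag has size at most 5, so the width is 5 − 1 = 4 and tw(G) ≤ 4. For the lower bound, the 5 vertices {0, 3, 5, 6, 7} are pairwise adjacent, and any tree decomposition puts a clique entirely inside one bag — forcing width ≥ 4. Hence tw(G) = 4 exactly.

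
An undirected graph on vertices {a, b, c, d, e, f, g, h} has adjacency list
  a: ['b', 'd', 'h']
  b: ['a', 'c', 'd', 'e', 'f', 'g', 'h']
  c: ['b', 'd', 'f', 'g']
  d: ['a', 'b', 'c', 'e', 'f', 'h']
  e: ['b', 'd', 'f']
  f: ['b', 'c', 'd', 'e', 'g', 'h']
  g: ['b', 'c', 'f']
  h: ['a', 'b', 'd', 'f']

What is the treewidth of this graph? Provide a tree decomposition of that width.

Treewidth 3.
Bags: B1 = {b, d, e, f}  B2 = {b, d, f, h}  B3 = {b, c, d, f}  B4 = {a, b, d, h}  B5 = {b, c, f, g}
Tree: B1–B2, B1–B3, B2–B4, B3–B5

Every bag has size at most 4, so the width is 4 − 1 = 3 and tw(G) ≤ 3. On the other hand G contains the 4-clique {a, b, d, h}. A clique must lie in a single bag of any decomposition, so no decomposition can have width below 3. The upper and lower bounds meet at 3, so that is the treewidth.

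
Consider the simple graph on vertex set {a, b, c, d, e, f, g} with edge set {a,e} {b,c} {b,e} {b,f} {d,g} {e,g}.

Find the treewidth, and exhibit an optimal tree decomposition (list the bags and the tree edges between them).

Treewidth 1.
Bags: B1 = {b, f}  B2 = {b, c}  B3 = {b, e}  B4 = {a, e}  B5 = {e, g}  B6 = {d, g}
Tree: B1–B2, B2–B3, B3–B4, B4–B5, B5–B6

Every bag has size at most 2, so the width is 2 − 1 = 1 and tw(G) ≤ 1. Any graph with an edge has treewidth ≥ 1, and G has the edge f–b. Therefore the treewidth is 1.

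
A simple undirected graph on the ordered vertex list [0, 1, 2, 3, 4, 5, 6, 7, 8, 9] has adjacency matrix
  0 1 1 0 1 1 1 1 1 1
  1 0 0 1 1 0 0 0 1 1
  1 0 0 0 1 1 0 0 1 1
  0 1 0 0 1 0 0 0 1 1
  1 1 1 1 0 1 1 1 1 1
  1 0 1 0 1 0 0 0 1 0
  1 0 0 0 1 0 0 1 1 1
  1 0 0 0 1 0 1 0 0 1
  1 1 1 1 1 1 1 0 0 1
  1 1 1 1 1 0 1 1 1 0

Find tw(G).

A width-4 tree decomposition is:
Bags: B1 = {0, 1, 4, 8, 9}  B2 = {0, 4, 6, 8, 9}  B3 = {0, 4, 6, 7, 9}  B4 = {0, 2, 4, 8, 9}  B5 = {1, 3, 4, 8, 9}  B6 = {0, 2, 4, 5, 8}
Tree: B1–B2, B2–B3, B2–B4, B1–B5, B4–B6
The largest bag has 5 vertices, giving width 4; this decomposition certifies tw(G) ≤ 4. Conversely, {0, 1, 4, 8, 9} is a clique of size 5, and the vertices of any clique must share a bag in every tree decomposition; so some bag has ≥ 5 vertices and tw(G) ≥ 4. Combining the bounds, tw(G) = 4.

4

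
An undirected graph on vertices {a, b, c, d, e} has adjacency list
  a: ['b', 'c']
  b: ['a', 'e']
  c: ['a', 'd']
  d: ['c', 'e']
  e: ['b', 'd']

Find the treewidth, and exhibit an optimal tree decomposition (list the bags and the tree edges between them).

Every bag has size at most 3, so the width is 3 − 1 = 2 and tw(G) ≤ 2. For the lower bound, G contains the cycle d–e–b–a–c–d, so G is not a forest; only forests have treewidth ≤ 1, hence tw(G) ≥ 2. The upper and lower bounds meet at 2, so that is the treewidth.

Treewidth 2.
Bags: B1 = {b, d, e}  B2 = {a, b, d}  B3 = {a, c, d}
Tree: B1–B2, B2–B3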